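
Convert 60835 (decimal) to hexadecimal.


Divide by 16 repeatedly:
60835 ÷ 16 = 3802 remainder 3 (3)
3802 ÷ 16 = 237 remainder 10 (A)
237 ÷ 16 = 14 remainder 13 (D)
14 ÷ 16 = 0 remainder 14 (E)
Reading remainders bottom-up:
= 0xEDA3


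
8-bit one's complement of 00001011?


Original: 00001011
Invert all bits:
  bit 0: 0 → 1
  bit 1: 0 → 1
  bit 2: 0 → 1
  bit 3: 0 → 1
  bit 4: 1 → 0
  bit 5: 0 → 1
  bit 6: 1 → 0
  bit 7: 1 → 0
= 11110100


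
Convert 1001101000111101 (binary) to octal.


Group into 3-bit groups: 001001101000111101
  001 = 1
  001 = 1
  101 = 5
  000 = 0
  111 = 7
  101 = 5
= 0o115075


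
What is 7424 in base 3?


Divide by 3 repeatedly:
7424 ÷ 3 = 2474 remainder 2
2474 ÷ 3 = 824 remainder 2
824 ÷ 3 = 274 remainder 2
274 ÷ 3 = 91 remainder 1
91 ÷ 3 = 30 remainder 1
30 ÷ 3 = 10 remainder 0
10 ÷ 3 = 3 remainder 1
3 ÷ 3 = 1 remainder 0
1 ÷ 3 = 0 remainder 1
Reading remainders bottom-up:
= 101011222


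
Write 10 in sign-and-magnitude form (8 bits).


Sign bit: 0 (positive)
Magnitude: 10 = 0001010
= 00001010


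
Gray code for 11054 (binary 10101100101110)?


Binary: 10101100101110
Gray code: G = B XOR (B >> 1)
B >> 1 = 01010110010111
10101100101110 XOR 01010110010111:
  1 XOR 0 = 1
  0 XOR 1 = 1
  1 XOR 0 = 1
  0 XOR 1 = 1
  1 XOR 0 = 1
  1 XOR 1 = 0
  0 XOR 1 = 1
  0 XOR 0 = 0
  1 XOR 0 = 1
  0 XOR 1 = 1
  1 XOR 0 = 1
  1 XOR 1 = 0
  1 XOR 1 = 0
  0 XOR 1 = 1
= 11111010111001


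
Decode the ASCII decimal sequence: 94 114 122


Codes (decimal): 94 114 122
Per-code ASCII lookup:
  94  (special character) → '^'
  114  (range 97-122: lowercase, 114 - 97 = 17) → 'r'
  122  (range 97-122: lowercase, 122 - 97 = 25) → 'z'
= '^rz'


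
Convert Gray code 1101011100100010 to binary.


Gray code: 1101011100100010
MSB stays the same: 1
Each subsequent bit = prev_binary XOR current_gray:
  B[1] = 1 XOR 1 = 0
  B[2] = 0 XOR 0 = 0
  B[3] = 0 XOR 1 = 1
  B[4] = 1 XOR 0 = 1
  B[5] = 1 XOR 1 = 0
  B[6] = 0 XOR 1 = 1
  B[7] = 1 XOR 1 = 0
  B[8] = 0 XOR 0 = 0
  B[9] = 0 XOR 0 = 0
  B[10] = 0 XOR 1 = 1
  B[11] = 1 XOR 0 = 1
  B[12] = 1 XOR 0 = 1
  B[13] = 1 XOR 0 = 1
  B[14] = 1 XOR 1 = 0
  B[15] = 0 XOR 0 = 0
= 1001101000111100 (39484 decimal)


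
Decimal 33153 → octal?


Divide by 8 repeatedly:
33153 ÷ 8 = 4144 remainder 1
4144 ÷ 8 = 518 remainder 0
518 ÷ 8 = 64 remainder 6
64 ÷ 8 = 8 remainder 0
8 ÷ 8 = 1 remainder 0
1 ÷ 8 = 0 remainder 1
Reading remainders bottom-up:
= 0o100601


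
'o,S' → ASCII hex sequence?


String: 'o,S'  (3 characters)
Per-character ASCII lookup:
  'o': lowercase starts at 97: 'o' = 97 + 14 = 111 → 0x6F
  ',': special character: ',' = 44 → 0x2C
  'S': uppercase starts at 65: 'S' = 65 + 18 = 83 → 0x53
= 0x6F 0x2C 0x53


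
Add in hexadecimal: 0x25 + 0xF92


Align and add column by column (LSB to MSB, each column mod 16 with carry):
  0025
+ 0F92
  ----
  col 0: 5(5) + 2(2) + 0 (carry in) = 7 → 7(7), carry out 0
  col 1: 2(2) + 9(9) + 0 (carry in) = 11 → B(11), carry out 0
  col 2: 0(0) + F(15) + 0 (carry in) = 15 → F(15), carry out 0
  col 3: 0(0) + 0(0) + 0 (carry in) = 0 → 0(0), carry out 0
Reading digits MSB→LSB: 0FB7
Strip leading zeros: FB7
= 0xFB7


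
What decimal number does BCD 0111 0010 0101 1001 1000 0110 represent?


Each 4-bit group → digit:
  0111 → 7
  0010 → 2
  0101 → 5
  1001 → 9
  1000 → 8
  0110 → 6
= 725986


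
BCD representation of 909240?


Each digit → 4-bit binary:
  9 → 1001
  0 → 0000
  9 → 1001
  2 → 0010
  4 → 0100
  0 → 0000
= 1001 0000 1001 0010 0100 0000


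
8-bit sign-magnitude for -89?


Sign bit: 1 (negative)
Magnitude: 89 = 1011001
= 11011001


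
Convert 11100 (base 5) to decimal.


Positional values (base 5):
  0 × 5^0 = 0 × 1 = 0
  0 × 5^1 = 0 × 5 = 0
  1 × 5^2 = 1 × 25 = 25
  1 × 5^3 = 1 × 125 = 125
  1 × 5^4 = 1 × 625 = 625
Sum = 0 + 0 + 25 + 125 + 625
= 775


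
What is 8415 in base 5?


Divide by 5 repeatedly:
8415 ÷ 5 = 1683 remainder 0
1683 ÷ 5 = 336 remainder 3
336 ÷ 5 = 67 remainder 1
67 ÷ 5 = 13 remainder 2
13 ÷ 5 = 2 remainder 3
2 ÷ 5 = 0 remainder 2
Reading remainders bottom-up:
= 232130


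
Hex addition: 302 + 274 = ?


Align and add column by column (LSB to MSB, each column mod 16 with carry):
  0302
+ 0274
  ----
  col 0: 2(2) + 4(4) + 0 (carry in) = 6 → 6(6), carry out 0
  col 1: 0(0) + 7(7) + 0 (carry in) = 7 → 7(7), carry out 0
  col 2: 3(3) + 2(2) + 0 (carry in) = 5 → 5(5), carry out 0
  col 3: 0(0) + 0(0) + 0 (carry in) = 0 → 0(0), carry out 0
Reading digits MSB→LSB: 0576
Strip leading zeros: 576
= 0x576


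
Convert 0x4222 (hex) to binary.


Each hex digit → 4 binary bits:
  4 = 0100
  2 = 0010
  2 = 0010
  2 = 0010
Concatenate: 0100 0010 0010 0010
= 0100001000100010


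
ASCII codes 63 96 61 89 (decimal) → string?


Codes (decimal): 63 96 61 89
Per-code ASCII lookup:
  63  (special character) → '?'
  96  (special character) → '`'
  61  (special character) → '='
  89  (range 65-90: uppercase, 89 - 65 = 24) → 'Y'
= '?`=Y'


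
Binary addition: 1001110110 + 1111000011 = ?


Align and add column by column (LSB to MSB, carry propagating):
  01001110110
+ 01111000011
  -----------
  col 0: 0 + 1 + 0 (carry in) = 1 → bit 1, carry out 0
  col 1: 1 + 1 + 0 (carry in) = 2 → bit 0, carry out 1
  col 2: 1 + 0 + 1 (carry in) = 2 → bit 0, carry out 1
  col 3: 0 + 0 + 1 (carry in) = 1 → bit 1, carry out 0
  col 4: 1 + 0 + 0 (carry in) = 1 → bit 1, carry out 0
  col 5: 1 + 0 + 0 (carry in) = 1 → bit 1, carry out 0
  col 6: 1 + 1 + 0 (carry in) = 2 → bit 0, carry out 1
  col 7: 0 + 1 + 1 (carry in) = 2 → bit 0, carry out 1
  col 8: 0 + 1 + 1 (carry in) = 2 → bit 0, carry out 1
  col 9: 1 + 1 + 1 (carry in) = 3 → bit 1, carry out 1
  col 10: 0 + 0 + 1 (carry in) = 1 → bit 1, carry out 0
Reading bits MSB→LSB: 11000111001
Strip leading zeros: 11000111001
= 11000111001


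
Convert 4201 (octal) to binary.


Each octal digit → 3 binary bits:
  4 = 100
  2 = 010
  0 = 000
  1 = 001
Concatenate: 100 010 000 001
= 100010000001


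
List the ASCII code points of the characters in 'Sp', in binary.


String: 'Sp'  (2 characters)
Per-character ASCII lookup:
  'S': uppercase starts at 65: 'S' = 65 + 18 = 83 → 1010011
  'p': lowercase starts at 97: 'p' = 97 + 15 = 112 → 1110000
= 1010011 1110000


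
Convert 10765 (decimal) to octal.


Divide by 8 repeatedly:
10765 ÷ 8 = 1345 remainder 5
1345 ÷ 8 = 168 remainder 1
168 ÷ 8 = 21 remainder 0
21 ÷ 8 = 2 remainder 5
2 ÷ 8 = 0 remainder 2
Reading remainders bottom-up:
= 0o25015


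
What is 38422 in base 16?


Divide by 16 repeatedly:
38422 ÷ 16 = 2401 remainder 6 (6)
2401 ÷ 16 = 150 remainder 1 (1)
150 ÷ 16 = 9 remainder 6 (6)
9 ÷ 16 = 0 remainder 9 (9)
Reading remainders bottom-up:
= 0x9616


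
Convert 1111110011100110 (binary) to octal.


Group into 3-bit groups: 001111110011100110
  001 = 1
  111 = 7
  110 = 6
  011 = 3
  100 = 4
  110 = 6
= 0o176346


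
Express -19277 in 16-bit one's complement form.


Original: 0100101101001101
Invert all bits:
  bit 0: 0 → 1
  bit 1: 1 → 0
  bit 2: 0 → 1
  bit 3: 0 → 1
  bit 4: 1 → 0
  bit 5: 0 → 1
  bit 6: 1 → 0
  bit 7: 1 → 0
  bit 8: 0 → 1
  bit 9: 1 → 0
  bit 10: 0 → 1
  bit 11: 0 → 1
  bit 12: 1 → 0
  bit 13: 1 → 0
  bit 14: 0 → 1
  bit 15: 1 → 0
= 1011010010110010


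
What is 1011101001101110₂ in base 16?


Group into 4-bit nibbles: 1011101001101110
  1011 = B
  1010 = A
  0110 = 6
  1110 = E
= 0xBA6E


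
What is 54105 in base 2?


Divide by 2 repeatedly:
54105 ÷ 2 = 27052 remainder 1
27052 ÷ 2 = 13526 remainder 0
13526 ÷ 2 = 6763 remainder 0
6763 ÷ 2 = 3381 remainder 1
3381 ÷ 2 = 1690 remainder 1
1690 ÷ 2 = 845 remainder 0
845 ÷ 2 = 422 remainder 1
422 ÷ 2 = 211 remainder 0
211 ÷ 2 = 105 remainder 1
105 ÷ 2 = 52 remainder 1
52 ÷ 2 = 26 remainder 0
26 ÷ 2 = 13 remainder 0
13 ÷ 2 = 6 remainder 1
6 ÷ 2 = 3 remainder 0
3 ÷ 2 = 1 remainder 1
1 ÷ 2 = 0 remainder 1
Reading remainders bottom-up:
= 1101001101011001


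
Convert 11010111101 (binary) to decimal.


Positional values:
Bit 0: 1 × 2^0 = 1
Bit 2: 1 × 2^2 = 4
Bit 3: 1 × 2^3 = 8
Bit 4: 1 × 2^4 = 16
Bit 5: 1 × 2^5 = 32
Bit 7: 1 × 2^7 = 128
Bit 9: 1 × 2^9 = 512
Bit 10: 1 × 2^10 = 1024
Sum = 1 + 4 + 8 + 16 + 32 + 128 + 512 + 1024
= 1725


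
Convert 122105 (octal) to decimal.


Positional values:
Position 0: 5 × 8^0 = 5
Position 1: 0 × 8^1 = 0
Position 2: 1 × 8^2 = 64
Position 3: 2 × 8^3 = 1024
Position 4: 2 × 8^4 = 8192
Position 5: 1 × 8^5 = 32768
Sum = 5 + 0 + 64 + 1024 + 8192 + 32768
= 42053


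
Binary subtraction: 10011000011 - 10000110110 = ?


Align and subtract column by column (LSB to MSB, borrowing when needed):
  10011000011
- 10000110110
  -----------
  col 0: (1 - 0 borrow-in) - 0 → 1 - 0 = 1, borrow out 0
  col 1: (1 - 0 borrow-in) - 1 → 1 - 1 = 0, borrow out 0
  col 2: (0 - 0 borrow-in) - 1 → borrow from next column: (0+2) - 1 = 1, borrow out 1
  col 3: (0 - 1 borrow-in) - 0 → borrow from next column: (-1+2) - 0 = 1, borrow out 1
  col 4: (0 - 1 borrow-in) - 1 → borrow from next column: (-1+2) - 1 = 0, borrow out 1
  col 5: (0 - 1 borrow-in) - 1 → borrow from next column: (-1+2) - 1 = 0, borrow out 1
  col 6: (1 - 1 borrow-in) - 0 → 0 - 0 = 0, borrow out 0
  col 7: (1 - 0 borrow-in) - 0 → 1 - 0 = 1, borrow out 0
  col 8: (0 - 0 borrow-in) - 0 → 0 - 0 = 0, borrow out 0
  col 9: (0 - 0 borrow-in) - 0 → 0 - 0 = 0, borrow out 0
  col 10: (1 - 0 borrow-in) - 1 → 1 - 1 = 0, borrow out 0
Reading bits MSB→LSB: 00010001101
Strip leading zeros: 10001101
= 10001101


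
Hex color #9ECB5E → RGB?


Hex: #9ECB5E
R = 9E₁₆ = 158
G = CB₁₆ = 203
B = 5E₁₆ = 94
= RGB(158, 203, 94)


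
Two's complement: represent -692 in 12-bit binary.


Original: 001010110100
Step 1 - Invert all bits: 110101001011
Step 2 - Add 1: 110101001011 + 1
= 110101001100 (represents -692)


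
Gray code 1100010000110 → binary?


Gray code: 1100010000110
MSB stays the same: 1
Each subsequent bit = prev_binary XOR current_gray:
  B[1] = 1 XOR 1 = 0
  B[2] = 0 XOR 0 = 0
  B[3] = 0 XOR 0 = 0
  B[4] = 0 XOR 0 = 0
  B[5] = 0 XOR 1 = 1
  B[6] = 1 XOR 0 = 1
  B[7] = 1 XOR 0 = 1
  B[8] = 1 XOR 0 = 1
  B[9] = 1 XOR 0 = 1
  B[10] = 1 XOR 1 = 0
  B[11] = 0 XOR 1 = 1
  B[12] = 1 XOR 0 = 1
= 1000011111011 (4347 decimal)


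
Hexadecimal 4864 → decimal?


Positional values:
Position 0: 4 × 16^0 = 4 × 1 = 4
Position 1: 6 × 16^1 = 6 × 16 = 96
Position 2: 8 × 16^2 = 8 × 256 = 2048
Position 3: 4 × 16^3 = 4 × 4096 = 16384
Sum = 4 + 96 + 2048 + 16384
= 18532


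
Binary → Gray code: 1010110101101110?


Binary: 1010110101101110
Gray code: G = B XOR (B >> 1)
B >> 1 = 0101011010110111
1010110101101110 XOR 0101011010110111:
  1 XOR 0 = 1
  0 XOR 1 = 1
  1 XOR 0 = 1
  0 XOR 1 = 1
  1 XOR 0 = 1
  1 XOR 1 = 0
  0 XOR 1 = 1
  1 XOR 0 = 1
  0 XOR 1 = 1
  1 XOR 0 = 1
  1 XOR 1 = 0
  0 XOR 1 = 1
  1 XOR 0 = 1
  1 XOR 1 = 0
  1 XOR 1 = 0
  0 XOR 1 = 1
= 1111101111011001


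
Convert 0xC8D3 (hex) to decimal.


Positional values:
Position 0: 3 × 16^0 = 3 × 1 = 3
Position 1: D × 16^1 = 13 × 16 = 208
Position 2: 8 × 16^2 = 8 × 256 = 2048
Position 3: C × 16^3 = 12 × 4096 = 49152
Sum = 3 + 208 + 2048 + 49152
= 51411


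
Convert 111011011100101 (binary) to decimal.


Positional values:
Bit 0: 1 × 2^0 = 1
Bit 2: 1 × 2^2 = 4
Bit 5: 1 × 2^5 = 32
Bit 6: 1 × 2^6 = 64
Bit 7: 1 × 2^7 = 128
Bit 9: 1 × 2^9 = 512
Bit 10: 1 × 2^10 = 1024
Bit 12: 1 × 2^12 = 4096
Bit 13: 1 × 2^13 = 8192
Bit 14: 1 × 2^14 = 16384
Sum = 1 + 4 + 32 + 64 + 128 + 512 + 1024 + 4096 + 8192 + 16384
= 30437


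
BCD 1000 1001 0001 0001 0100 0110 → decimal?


Each 4-bit group → digit:
  1000 → 8
  1001 → 9
  0001 → 1
  0001 → 1
  0100 → 4
  0110 → 6
= 891146


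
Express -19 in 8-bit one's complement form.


Original: 00010011
Invert all bits:
  bit 0: 0 → 1
  bit 1: 0 → 1
  bit 2: 0 → 1
  bit 3: 1 → 0
  bit 4: 0 → 1
  bit 5: 0 → 1
  bit 6: 1 → 0
  bit 7: 1 → 0
= 11101100


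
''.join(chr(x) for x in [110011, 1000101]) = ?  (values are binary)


Codes (binary): 110011 1000101
Per-code ASCII lookup:
  110011 = 51  (range 48-57: digits, 51 - 48 = 3) → '3'
  1000101 = 69  (range 65-90: uppercase, 69 - 65 = 4) → 'E'
= '3E'


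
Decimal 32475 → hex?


Divide by 16 repeatedly:
32475 ÷ 16 = 2029 remainder 11 (B)
2029 ÷ 16 = 126 remainder 13 (D)
126 ÷ 16 = 7 remainder 14 (E)
7 ÷ 16 = 0 remainder 7 (7)
Reading remainders bottom-up:
= 0x7EDB


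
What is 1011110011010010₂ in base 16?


Group into 4-bit nibbles: 1011110011010010
  1011 = B
  1100 = C
  1101 = D
  0010 = 2
= 0xBCD2


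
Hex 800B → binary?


Each hex digit → 4 binary bits:
  8 = 1000
  0 = 0000
  0 = 0000
  B = 1011
Concatenate: 1000 0000 0000 1011
= 1000000000001011


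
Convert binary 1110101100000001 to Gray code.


Binary: 1110101100000001
Gray code: G = B XOR (B >> 1)
B >> 1 = 0111010110000000
1110101100000001 XOR 0111010110000000:
  1 XOR 0 = 1
  1 XOR 1 = 0
  1 XOR 1 = 0
  0 XOR 1 = 1
  1 XOR 0 = 1
  0 XOR 1 = 1
  1 XOR 0 = 1
  1 XOR 1 = 0
  0 XOR 1 = 1
  0 XOR 0 = 0
  0 XOR 0 = 0
  0 XOR 0 = 0
  0 XOR 0 = 0
  0 XOR 0 = 0
  0 XOR 0 = 0
  1 XOR 0 = 1
= 1001111010000001


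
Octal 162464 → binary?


Each octal digit → 3 binary bits:
  1 = 001
  6 = 110
  2 = 010
  4 = 100
  6 = 110
  4 = 100
Concatenate: 001 110 010 100 110 100
= 001110010100110100


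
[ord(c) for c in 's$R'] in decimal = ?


String: 's$R'  (3 characters)
Per-character ASCII lookup:
  's': lowercase starts at 97: 's' = 97 + 18 = 115
  '$': special character: '$' = 36
  'R': uppercase starts at 65: 'R' = 65 + 17 = 82
= 115 36 82


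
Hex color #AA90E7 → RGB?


Hex: #AA90E7
R = AA₁₆ = 170
G = 90₁₆ = 144
B = E7₁₆ = 231
= RGB(170, 144, 231)


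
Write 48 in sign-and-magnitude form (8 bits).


Sign bit: 0 (positive)
Magnitude: 48 = 0110000
= 00110000


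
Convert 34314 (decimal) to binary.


Divide by 2 repeatedly:
34314 ÷ 2 = 17157 remainder 0
17157 ÷ 2 = 8578 remainder 1
8578 ÷ 2 = 4289 remainder 0
4289 ÷ 2 = 2144 remainder 1
2144 ÷ 2 = 1072 remainder 0
1072 ÷ 2 = 536 remainder 0
536 ÷ 2 = 268 remainder 0
268 ÷ 2 = 134 remainder 0
134 ÷ 2 = 67 remainder 0
67 ÷ 2 = 33 remainder 1
33 ÷ 2 = 16 remainder 1
16 ÷ 2 = 8 remainder 0
8 ÷ 2 = 4 remainder 0
4 ÷ 2 = 2 remainder 0
2 ÷ 2 = 1 remainder 0
1 ÷ 2 = 0 remainder 1
Reading remainders bottom-up:
= 1000011000001010


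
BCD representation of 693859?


Each digit → 4-bit binary:
  6 → 0110
  9 → 1001
  3 → 0011
  8 → 1000
  5 → 0101
  9 → 1001
= 0110 1001 0011 1000 0101 1001


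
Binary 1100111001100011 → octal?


Group into 3-bit groups: 001100111001100011
  001 = 1
  100 = 4
  111 = 7
  001 = 1
  100 = 4
  011 = 3
= 0o147143


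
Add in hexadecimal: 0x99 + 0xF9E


Align and add column by column (LSB to MSB, each column mod 16 with carry):
  0099
+ 0F9E
  ----
  col 0: 9(9) + E(14) + 0 (carry in) = 23 → 7(7), carry out 1
  col 1: 9(9) + 9(9) + 1 (carry in) = 19 → 3(3), carry out 1
  col 2: 0(0) + F(15) + 1 (carry in) = 16 → 0(0), carry out 1
  col 3: 0(0) + 0(0) + 1 (carry in) = 1 → 1(1), carry out 0
Reading digits MSB→LSB: 1037
Strip leading zeros: 1037
= 0x1037


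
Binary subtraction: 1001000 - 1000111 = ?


Align and subtract column by column (LSB to MSB, borrowing when needed):
  1001000
- 1000111
  -------
  col 0: (0 - 0 borrow-in) - 1 → borrow from next column: (0+2) - 1 = 1, borrow out 1
  col 1: (0 - 1 borrow-in) - 1 → borrow from next column: (-1+2) - 1 = 0, borrow out 1
  col 2: (0 - 1 borrow-in) - 1 → borrow from next column: (-1+2) - 1 = 0, borrow out 1
  col 3: (1 - 1 borrow-in) - 0 → 0 - 0 = 0, borrow out 0
  col 4: (0 - 0 borrow-in) - 0 → 0 - 0 = 0, borrow out 0
  col 5: (0 - 0 borrow-in) - 0 → 0 - 0 = 0, borrow out 0
  col 6: (1 - 0 borrow-in) - 1 → 1 - 1 = 0, borrow out 0
Reading bits MSB→LSB: 0000001
Strip leading zeros: 1
= 1


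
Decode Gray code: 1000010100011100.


Gray code: 1000010100011100
MSB stays the same: 1
Each subsequent bit = prev_binary XOR current_gray:
  B[1] = 1 XOR 0 = 1
  B[2] = 1 XOR 0 = 1
  B[3] = 1 XOR 0 = 1
  B[4] = 1 XOR 0 = 1
  B[5] = 1 XOR 1 = 0
  B[6] = 0 XOR 0 = 0
  B[7] = 0 XOR 1 = 1
  B[8] = 1 XOR 0 = 1
  B[9] = 1 XOR 0 = 1
  B[10] = 1 XOR 0 = 1
  B[11] = 1 XOR 1 = 0
  B[12] = 0 XOR 1 = 1
  B[13] = 1 XOR 1 = 0
  B[14] = 0 XOR 0 = 0
  B[15] = 0 XOR 0 = 0
= 1111100111101000 (63976 decimal)


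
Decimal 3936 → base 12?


Divide by 12 repeatedly:
3936 ÷ 12 = 328 remainder 0
328 ÷ 12 = 27 remainder 4
27 ÷ 12 = 2 remainder 3
2 ÷ 12 = 0 remainder 2
Reading remainders bottom-up:
= 2340


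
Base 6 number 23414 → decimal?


Positional values (base 6):
  4 × 6^0 = 4 × 1 = 4
  1 × 6^1 = 1 × 6 = 6
  4 × 6^2 = 4 × 36 = 144
  3 × 6^3 = 3 × 216 = 648
  2 × 6^4 = 2 × 1296 = 2592
Sum = 4 + 6 + 144 + 648 + 2592
= 3394


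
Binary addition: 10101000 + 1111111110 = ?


Align and add column by column (LSB to MSB, carry propagating):
  00010101000
+ 01111111110
  -----------
  col 0: 0 + 0 + 0 (carry in) = 0 → bit 0, carry out 0
  col 1: 0 + 1 + 0 (carry in) = 1 → bit 1, carry out 0
  col 2: 0 + 1 + 0 (carry in) = 1 → bit 1, carry out 0
  col 3: 1 + 1 + 0 (carry in) = 2 → bit 0, carry out 1
  col 4: 0 + 1 + 1 (carry in) = 2 → bit 0, carry out 1
  col 5: 1 + 1 + 1 (carry in) = 3 → bit 1, carry out 1
  col 6: 0 + 1 + 1 (carry in) = 2 → bit 0, carry out 1
  col 7: 1 + 1 + 1 (carry in) = 3 → bit 1, carry out 1
  col 8: 0 + 1 + 1 (carry in) = 2 → bit 0, carry out 1
  col 9: 0 + 1 + 1 (carry in) = 2 → bit 0, carry out 1
  col 10: 0 + 0 + 1 (carry in) = 1 → bit 1, carry out 0
Reading bits MSB→LSB: 10010100110
Strip leading zeros: 10010100110
= 10010100110


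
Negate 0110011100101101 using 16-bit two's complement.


Original: 0110011100101101
Step 1 - Invert all bits: 1001100011010010
Step 2 - Add 1: 1001100011010010 + 1
= 1001100011010011 (represents -26413)


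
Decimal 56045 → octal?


Divide by 8 repeatedly:
56045 ÷ 8 = 7005 remainder 5
7005 ÷ 8 = 875 remainder 5
875 ÷ 8 = 109 remainder 3
109 ÷ 8 = 13 remainder 5
13 ÷ 8 = 1 remainder 5
1 ÷ 8 = 0 remainder 1
Reading remainders bottom-up:
= 0o155355


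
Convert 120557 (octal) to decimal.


Positional values:
Position 0: 7 × 8^0 = 7
Position 1: 5 × 8^1 = 40
Position 2: 5 × 8^2 = 320
Position 3: 0 × 8^3 = 0
Position 4: 2 × 8^4 = 8192
Position 5: 1 × 8^5 = 32768
Sum = 7 + 40 + 320 + 0 + 8192 + 32768
= 41327


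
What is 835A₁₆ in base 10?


Positional values:
Position 0: A × 16^0 = 10 × 1 = 10
Position 1: 5 × 16^1 = 5 × 16 = 80
Position 2: 3 × 16^2 = 3 × 256 = 768
Position 3: 8 × 16^3 = 8 × 4096 = 32768
Sum = 10 + 80 + 768 + 32768
= 33626


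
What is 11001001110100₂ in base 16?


Group into 4-bit nibbles: 0011001001110100
  0011 = 3
  0010 = 2
  0111 = 7
  0100 = 4
= 0x3274


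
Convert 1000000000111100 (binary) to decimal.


Positional values:
Bit 2: 1 × 2^2 = 4
Bit 3: 1 × 2^3 = 8
Bit 4: 1 × 2^4 = 16
Bit 5: 1 × 2^5 = 32
Bit 15: 1 × 2^15 = 32768
Sum = 4 + 8 + 16 + 32 + 32768
= 32828


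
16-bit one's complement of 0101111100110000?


Original: 0101111100110000
Invert all bits:
  bit 0: 0 → 1
  bit 1: 1 → 0
  bit 2: 0 → 1
  bit 3: 1 → 0
  bit 4: 1 → 0
  bit 5: 1 → 0
  bit 6: 1 → 0
  bit 7: 1 → 0
  bit 8: 0 → 1
  bit 9: 0 → 1
  bit 10: 1 → 0
  bit 11: 1 → 0
  bit 12: 0 → 1
  bit 13: 0 → 1
  bit 14: 0 → 1
  bit 15: 0 → 1
= 1010000011001111


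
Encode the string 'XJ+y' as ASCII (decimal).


String: 'XJ+y'  (4 characters)
Per-character ASCII lookup:
  'X': uppercase starts at 65: 'X' = 65 + 23 = 88
  'J': uppercase starts at 65: 'J' = 65 + 9 = 74
  '+': special character: '+' = 43
  'y': lowercase starts at 97: 'y' = 97 + 24 = 121
= 88 74 43 121


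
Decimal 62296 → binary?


Divide by 2 repeatedly:
62296 ÷ 2 = 31148 remainder 0
31148 ÷ 2 = 15574 remainder 0
15574 ÷ 2 = 7787 remainder 0
7787 ÷ 2 = 3893 remainder 1
3893 ÷ 2 = 1946 remainder 1
1946 ÷ 2 = 973 remainder 0
973 ÷ 2 = 486 remainder 1
486 ÷ 2 = 243 remainder 0
243 ÷ 2 = 121 remainder 1
121 ÷ 2 = 60 remainder 1
60 ÷ 2 = 30 remainder 0
30 ÷ 2 = 15 remainder 0
15 ÷ 2 = 7 remainder 1
7 ÷ 2 = 3 remainder 1
3 ÷ 2 = 1 remainder 1
1 ÷ 2 = 0 remainder 1
Reading remainders bottom-up:
= 1111001101011000


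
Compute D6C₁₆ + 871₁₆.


Align and add column by column (LSB to MSB, each column mod 16 with carry):
  0D6C
+ 0871
  ----
  col 0: C(12) + 1(1) + 0 (carry in) = 13 → D(13), carry out 0
  col 1: 6(6) + 7(7) + 0 (carry in) = 13 → D(13), carry out 0
  col 2: D(13) + 8(8) + 0 (carry in) = 21 → 5(5), carry out 1
  col 3: 0(0) + 0(0) + 1 (carry in) = 1 → 1(1), carry out 0
Reading digits MSB→LSB: 15DD
Strip leading zeros: 15DD
= 0x15DD


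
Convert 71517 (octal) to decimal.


Positional values:
Position 0: 7 × 8^0 = 7
Position 1: 1 × 8^1 = 8
Position 2: 5 × 8^2 = 320
Position 3: 1 × 8^3 = 512
Position 4: 7 × 8^4 = 28672
Sum = 7 + 8 + 320 + 512 + 28672
= 29519


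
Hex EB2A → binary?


Each hex digit → 4 binary bits:
  E = 1110
  B = 1011
  2 = 0010
  A = 1010
Concatenate: 1110 1011 0010 1010
= 1110101100101010


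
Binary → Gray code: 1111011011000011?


Binary: 1111011011000011
Gray code: G = B XOR (B >> 1)
B >> 1 = 0111101101100001
1111011011000011 XOR 0111101101100001:
  1 XOR 0 = 1
  1 XOR 1 = 0
  1 XOR 1 = 0
  1 XOR 1 = 0
  0 XOR 1 = 1
  1 XOR 0 = 1
  1 XOR 1 = 0
  0 XOR 1 = 1
  1 XOR 0 = 1
  1 XOR 1 = 0
  0 XOR 1 = 1
  0 XOR 0 = 0
  0 XOR 0 = 0
  0 XOR 0 = 0
  1 XOR 0 = 1
  1 XOR 1 = 0
= 1000110110100010


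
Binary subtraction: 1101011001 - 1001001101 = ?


Align and subtract column by column (LSB to MSB, borrowing when needed):
  1101011001
- 1001001101
  ----------
  col 0: (1 - 0 borrow-in) - 1 → 1 - 1 = 0, borrow out 0
  col 1: (0 - 0 borrow-in) - 0 → 0 - 0 = 0, borrow out 0
  col 2: (0 - 0 borrow-in) - 1 → borrow from next column: (0+2) - 1 = 1, borrow out 1
  col 3: (1 - 1 borrow-in) - 1 → borrow from next column: (0+2) - 1 = 1, borrow out 1
  col 4: (1 - 1 borrow-in) - 0 → 0 - 0 = 0, borrow out 0
  col 5: (0 - 0 borrow-in) - 0 → 0 - 0 = 0, borrow out 0
  col 6: (1 - 0 borrow-in) - 1 → 1 - 1 = 0, borrow out 0
  col 7: (0 - 0 borrow-in) - 0 → 0 - 0 = 0, borrow out 0
  col 8: (1 - 0 borrow-in) - 0 → 1 - 0 = 1, borrow out 0
  col 9: (1 - 0 borrow-in) - 1 → 1 - 1 = 0, borrow out 0
Reading bits MSB→LSB: 0100001100
Strip leading zeros: 100001100
= 100001100


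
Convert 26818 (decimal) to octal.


Divide by 8 repeatedly:
26818 ÷ 8 = 3352 remainder 2
3352 ÷ 8 = 419 remainder 0
419 ÷ 8 = 52 remainder 3
52 ÷ 8 = 6 remainder 4
6 ÷ 8 = 0 remainder 6
Reading remainders bottom-up:
= 0o64302


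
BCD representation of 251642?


Each digit → 4-bit binary:
  2 → 0010
  5 → 0101
  1 → 0001
  6 → 0110
  4 → 0100
  2 → 0010
= 0010 0101 0001 0110 0100 0010


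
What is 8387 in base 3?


Divide by 3 repeatedly:
8387 ÷ 3 = 2795 remainder 2
2795 ÷ 3 = 931 remainder 2
931 ÷ 3 = 310 remainder 1
310 ÷ 3 = 103 remainder 1
103 ÷ 3 = 34 remainder 1
34 ÷ 3 = 11 remainder 1
11 ÷ 3 = 3 remainder 2
3 ÷ 3 = 1 remainder 0
1 ÷ 3 = 0 remainder 1
Reading remainders bottom-up:
= 102111122


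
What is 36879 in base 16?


Divide by 16 repeatedly:
36879 ÷ 16 = 2304 remainder 15 (F)
2304 ÷ 16 = 144 remainder 0 (0)
144 ÷ 16 = 9 remainder 0 (0)
9 ÷ 16 = 0 remainder 9 (9)
Reading remainders bottom-up:
= 0x900F


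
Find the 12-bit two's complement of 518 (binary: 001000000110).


Original: 001000000110
Step 1 - Invert all bits: 110111111001
Step 2 - Add 1: 110111111001 + 1
= 110111111010 (represents -518)


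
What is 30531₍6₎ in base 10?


Positional values (base 6):
  1 × 6^0 = 1 × 1 = 1
  3 × 6^1 = 3 × 6 = 18
  5 × 6^2 = 5 × 36 = 180
  0 × 6^3 = 0 × 216 = 0
  3 × 6^4 = 3 × 1296 = 3888
Sum = 1 + 18 + 180 + 0 + 3888
= 4087


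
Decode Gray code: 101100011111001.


Gray code: 101100011111001
MSB stays the same: 1
Each subsequent bit = prev_binary XOR current_gray:
  B[1] = 1 XOR 0 = 1
  B[2] = 1 XOR 1 = 0
  B[3] = 0 XOR 1 = 1
  B[4] = 1 XOR 0 = 1
  B[5] = 1 XOR 0 = 1
  B[6] = 1 XOR 0 = 1
  B[7] = 1 XOR 1 = 0
  B[8] = 0 XOR 1 = 1
  B[9] = 1 XOR 1 = 0
  B[10] = 0 XOR 1 = 1
  B[11] = 1 XOR 1 = 0
  B[12] = 0 XOR 0 = 0
  B[13] = 0 XOR 0 = 0
  B[14] = 0 XOR 1 = 1
= 110111101010001 (28497 decimal)


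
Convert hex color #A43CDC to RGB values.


Hex: #A43CDC
R = A4₁₆ = 164
G = 3C₁₆ = 60
B = DC₁₆ = 220
= RGB(164, 60, 220)


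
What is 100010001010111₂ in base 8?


Group into 3-bit groups: 100010001010111
  100 = 4
  010 = 2
  001 = 1
  010 = 2
  111 = 7
= 0o42127


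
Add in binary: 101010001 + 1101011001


Align and add column by column (LSB to MSB, carry propagating):
  00101010001
+ 01101011001
  -----------
  col 0: 1 + 1 + 0 (carry in) = 2 → bit 0, carry out 1
  col 1: 0 + 0 + 1 (carry in) = 1 → bit 1, carry out 0
  col 2: 0 + 0 + 0 (carry in) = 0 → bit 0, carry out 0
  col 3: 0 + 1 + 0 (carry in) = 1 → bit 1, carry out 0
  col 4: 1 + 1 + 0 (carry in) = 2 → bit 0, carry out 1
  col 5: 0 + 0 + 1 (carry in) = 1 → bit 1, carry out 0
  col 6: 1 + 1 + 0 (carry in) = 2 → bit 0, carry out 1
  col 7: 0 + 0 + 1 (carry in) = 1 → bit 1, carry out 0
  col 8: 1 + 1 + 0 (carry in) = 2 → bit 0, carry out 1
  col 9: 0 + 1 + 1 (carry in) = 2 → bit 0, carry out 1
  col 10: 0 + 0 + 1 (carry in) = 1 → bit 1, carry out 0
Reading bits MSB→LSB: 10010101010
Strip leading zeros: 10010101010
= 10010101010


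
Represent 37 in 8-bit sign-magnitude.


Sign bit: 0 (positive)
Magnitude: 37 = 0100101
= 00100101


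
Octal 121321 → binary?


Each octal digit → 3 binary bits:
  1 = 001
  2 = 010
  1 = 001
  3 = 011
  2 = 010
  1 = 001
Concatenate: 001 010 001 011 010 001
= 001010001011010001


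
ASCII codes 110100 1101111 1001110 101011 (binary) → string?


Codes (binary): 110100 1101111 1001110 101011
Per-code ASCII lookup:
  110100 = 52  (range 48-57: digits, 52 - 48 = 4) → '4'
  1101111 = 111  (range 97-122: lowercase, 111 - 97 = 14) → 'o'
  1001110 = 78  (range 65-90: uppercase, 78 - 65 = 13) → 'N'
  101011 = 43  (special character) → '+'
= '4oN+'


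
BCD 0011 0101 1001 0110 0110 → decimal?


Each 4-bit group → digit:
  0011 → 3
  0101 → 5
  1001 → 9
  0110 → 6
  0110 → 6
= 35966


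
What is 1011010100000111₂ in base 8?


Group into 3-bit groups: 001011010100000111
  001 = 1
  011 = 3
  010 = 2
  100 = 4
  000 = 0
  111 = 7
= 0o132407


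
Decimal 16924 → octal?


Divide by 8 repeatedly:
16924 ÷ 8 = 2115 remainder 4
2115 ÷ 8 = 264 remainder 3
264 ÷ 8 = 33 remainder 0
33 ÷ 8 = 4 remainder 1
4 ÷ 8 = 0 remainder 4
Reading remainders bottom-up:
= 0o41034


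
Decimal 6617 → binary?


Divide by 2 repeatedly:
6617 ÷ 2 = 3308 remainder 1
3308 ÷ 2 = 1654 remainder 0
1654 ÷ 2 = 827 remainder 0
827 ÷ 2 = 413 remainder 1
413 ÷ 2 = 206 remainder 1
206 ÷ 2 = 103 remainder 0
103 ÷ 2 = 51 remainder 1
51 ÷ 2 = 25 remainder 1
25 ÷ 2 = 12 remainder 1
12 ÷ 2 = 6 remainder 0
6 ÷ 2 = 3 remainder 0
3 ÷ 2 = 1 remainder 1
1 ÷ 2 = 0 remainder 1
Reading remainders bottom-up:
= 1100111011001


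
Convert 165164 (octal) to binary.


Each octal digit → 3 binary bits:
  1 = 001
  6 = 110
  5 = 101
  1 = 001
  6 = 110
  4 = 100
Concatenate: 001 110 101 001 110 100
= 001110101001110100


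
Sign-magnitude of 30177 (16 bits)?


Sign bit: 0 (positive)
Magnitude: 30177 = 111010111100001
= 0111010111100001


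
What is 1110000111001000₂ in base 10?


Positional values:
Bit 3: 1 × 2^3 = 8
Bit 6: 1 × 2^6 = 64
Bit 7: 1 × 2^7 = 128
Bit 8: 1 × 2^8 = 256
Bit 13: 1 × 2^13 = 8192
Bit 14: 1 × 2^14 = 16384
Bit 15: 1 × 2^15 = 32768
Sum = 8 + 64 + 128 + 256 + 8192 + 16384 + 32768
= 57800


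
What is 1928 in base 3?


Divide by 3 repeatedly:
1928 ÷ 3 = 642 remainder 2
642 ÷ 3 = 214 remainder 0
214 ÷ 3 = 71 remainder 1
71 ÷ 3 = 23 remainder 2
23 ÷ 3 = 7 remainder 2
7 ÷ 3 = 2 remainder 1
2 ÷ 3 = 0 remainder 2
Reading remainders bottom-up:
= 2122102


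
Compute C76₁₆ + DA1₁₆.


Align and add column by column (LSB to MSB, each column mod 16 with carry):
  0C76
+ 0DA1
  ----
  col 0: 6(6) + 1(1) + 0 (carry in) = 7 → 7(7), carry out 0
  col 1: 7(7) + A(10) + 0 (carry in) = 17 → 1(1), carry out 1
  col 2: C(12) + D(13) + 1 (carry in) = 26 → A(10), carry out 1
  col 3: 0(0) + 0(0) + 1 (carry in) = 1 → 1(1), carry out 0
Reading digits MSB→LSB: 1A17
Strip leading zeros: 1A17
= 0x1A17


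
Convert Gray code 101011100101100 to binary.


Gray code: 101011100101100
MSB stays the same: 1
Each subsequent bit = prev_binary XOR current_gray:
  B[1] = 1 XOR 0 = 1
  B[2] = 1 XOR 1 = 0
  B[3] = 0 XOR 0 = 0
  B[4] = 0 XOR 1 = 1
  B[5] = 1 XOR 1 = 0
  B[6] = 0 XOR 1 = 1
  B[7] = 1 XOR 0 = 1
  B[8] = 1 XOR 0 = 1
  B[9] = 1 XOR 1 = 0
  B[10] = 0 XOR 0 = 0
  B[11] = 0 XOR 1 = 1
  B[12] = 1 XOR 1 = 0
  B[13] = 0 XOR 0 = 0
  B[14] = 0 XOR 0 = 0
= 110010111001000 (26056 decimal)


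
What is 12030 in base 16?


Divide by 16 repeatedly:
12030 ÷ 16 = 751 remainder 14 (E)
751 ÷ 16 = 46 remainder 15 (F)
46 ÷ 16 = 2 remainder 14 (E)
2 ÷ 16 = 0 remainder 2 (2)
Reading remainders bottom-up:
= 0x2EFE


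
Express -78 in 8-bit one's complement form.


Original: 01001110
Invert all bits:
  bit 0: 0 → 1
  bit 1: 1 → 0
  bit 2: 0 → 1
  bit 3: 0 → 1
  bit 4: 1 → 0
  bit 5: 1 → 0
  bit 6: 1 → 0
  bit 7: 0 → 1
= 10110001


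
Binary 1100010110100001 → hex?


Group into 4-bit nibbles: 1100010110100001
  1100 = C
  0101 = 5
  1010 = A
  0001 = 1
= 0xC5A1


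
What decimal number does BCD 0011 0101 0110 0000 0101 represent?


Each 4-bit group → digit:
  0011 → 3
  0101 → 5
  0110 → 6
  0000 → 0
  0101 → 5
= 35605


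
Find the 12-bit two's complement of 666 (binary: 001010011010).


Original: 001010011010
Step 1 - Invert all bits: 110101100101
Step 2 - Add 1: 110101100101 + 1
= 110101100110 (represents -666)


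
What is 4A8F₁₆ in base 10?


Positional values:
Position 0: F × 16^0 = 15 × 1 = 15
Position 1: 8 × 16^1 = 8 × 16 = 128
Position 2: A × 16^2 = 10 × 256 = 2560
Position 3: 4 × 16^3 = 4 × 4096 = 16384
Sum = 15 + 128 + 2560 + 16384
= 19087


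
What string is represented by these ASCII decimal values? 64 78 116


Codes (decimal): 64 78 116
Per-code ASCII lookup:
  64  (special character) → '@'
  78  (range 65-90: uppercase, 78 - 65 = 13) → 'N'
  116  (range 97-122: lowercase, 116 - 97 = 19) → 't'
= '@Nt'


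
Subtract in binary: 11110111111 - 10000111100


Align and subtract column by column (LSB to MSB, borrowing when needed):
  11110111111
- 10000111100
  -----------
  col 0: (1 - 0 borrow-in) - 0 → 1 - 0 = 1, borrow out 0
  col 1: (1 - 0 borrow-in) - 0 → 1 - 0 = 1, borrow out 0
  col 2: (1 - 0 borrow-in) - 1 → 1 - 1 = 0, borrow out 0
  col 3: (1 - 0 borrow-in) - 1 → 1 - 1 = 0, borrow out 0
  col 4: (1 - 0 borrow-in) - 1 → 1 - 1 = 0, borrow out 0
  col 5: (1 - 0 borrow-in) - 1 → 1 - 1 = 0, borrow out 0
  col 6: (0 - 0 borrow-in) - 0 → 0 - 0 = 0, borrow out 0
  col 7: (1 - 0 borrow-in) - 0 → 1 - 0 = 1, borrow out 0
  col 8: (1 - 0 borrow-in) - 0 → 1 - 0 = 1, borrow out 0
  col 9: (1 - 0 borrow-in) - 0 → 1 - 0 = 1, borrow out 0
  col 10: (1 - 0 borrow-in) - 1 → 1 - 1 = 0, borrow out 0
Reading bits MSB→LSB: 01110000011
Strip leading zeros: 1110000011
= 1110000011


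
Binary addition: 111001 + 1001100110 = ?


Align and add column by column (LSB to MSB, carry propagating):
  00000111001
+ 01001100110
  -----------
  col 0: 1 + 0 + 0 (carry in) = 1 → bit 1, carry out 0
  col 1: 0 + 1 + 0 (carry in) = 1 → bit 1, carry out 0
  col 2: 0 + 1 + 0 (carry in) = 1 → bit 1, carry out 0
  col 3: 1 + 0 + 0 (carry in) = 1 → bit 1, carry out 0
  col 4: 1 + 0 + 0 (carry in) = 1 → bit 1, carry out 0
  col 5: 1 + 1 + 0 (carry in) = 2 → bit 0, carry out 1
  col 6: 0 + 1 + 1 (carry in) = 2 → bit 0, carry out 1
  col 7: 0 + 0 + 1 (carry in) = 1 → bit 1, carry out 0
  col 8: 0 + 0 + 0 (carry in) = 0 → bit 0, carry out 0
  col 9: 0 + 1 + 0 (carry in) = 1 → bit 1, carry out 0
  col 10: 0 + 0 + 0 (carry in) = 0 → bit 0, carry out 0
Reading bits MSB→LSB: 01010011111
Strip leading zeros: 1010011111
= 1010011111


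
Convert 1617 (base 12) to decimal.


Positional values (base 12):
  7 × 12^0 = 7 × 1 = 7
  1 × 12^1 = 1 × 12 = 12
  6 × 12^2 = 6 × 144 = 864
  1 × 12^3 = 1 × 1728 = 1728
Sum = 7 + 12 + 864 + 1728
= 2611


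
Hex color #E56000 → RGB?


Hex: #E56000
R = E5₁₆ = 229
G = 60₁₆ = 96
B = 00₁₆ = 0
= RGB(229, 96, 0)


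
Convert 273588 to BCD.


Each digit → 4-bit binary:
  2 → 0010
  7 → 0111
  3 → 0011
  5 → 0101
  8 → 1000
  8 → 1000
= 0010 0111 0011 0101 1000 1000


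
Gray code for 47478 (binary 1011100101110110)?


Binary: 1011100101110110
Gray code: G = B XOR (B >> 1)
B >> 1 = 0101110010111011
1011100101110110 XOR 0101110010111011:
  1 XOR 0 = 1
  0 XOR 1 = 1
  1 XOR 0 = 1
  1 XOR 1 = 0
  1 XOR 1 = 0
  0 XOR 1 = 1
  0 XOR 0 = 0
  1 XOR 0 = 1
  0 XOR 1 = 1
  1 XOR 0 = 1
  1 XOR 1 = 0
  1 XOR 1 = 0
  0 XOR 1 = 1
  1 XOR 0 = 1
  1 XOR 1 = 0
  0 XOR 1 = 1
= 1110010111001101


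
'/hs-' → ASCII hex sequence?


String: '/hs-'  (4 characters)
Per-character ASCII lookup:
  '/': special character: '/' = 47 → 0x2F
  'h': lowercase starts at 97: 'h' = 97 + 7 = 104 → 0x68
  's': lowercase starts at 97: 's' = 97 + 18 = 115 → 0x73
  '-': special character: '-' = 45 → 0x2D
= 0x2F 0x68 0x73 0x2D


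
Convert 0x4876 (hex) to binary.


Each hex digit → 4 binary bits:
  4 = 0100
  8 = 1000
  7 = 0111
  6 = 0110
Concatenate: 0100 1000 0111 0110
= 0100100001110110


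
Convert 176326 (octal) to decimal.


Positional values:
Position 0: 6 × 8^0 = 6
Position 1: 2 × 8^1 = 16
Position 2: 3 × 8^2 = 192
Position 3: 6 × 8^3 = 3072
Position 4: 7 × 8^4 = 28672
Position 5: 1 × 8^5 = 32768
Sum = 6 + 16 + 192 + 3072 + 28672 + 32768
= 64726


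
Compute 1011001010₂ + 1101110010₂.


Align and add column by column (LSB to MSB, carry propagating):
  01011001010
+ 01101110010
  -----------
  col 0: 0 + 0 + 0 (carry in) = 0 → bit 0, carry out 0
  col 1: 1 + 1 + 0 (carry in) = 2 → bit 0, carry out 1
  col 2: 0 + 0 + 1 (carry in) = 1 → bit 1, carry out 0
  col 3: 1 + 0 + 0 (carry in) = 1 → bit 1, carry out 0
  col 4: 0 + 1 + 0 (carry in) = 1 → bit 1, carry out 0
  col 5: 0 + 1 + 0 (carry in) = 1 → bit 1, carry out 0
  col 6: 1 + 1 + 0 (carry in) = 2 → bit 0, carry out 1
  col 7: 1 + 0 + 1 (carry in) = 2 → bit 0, carry out 1
  col 8: 0 + 1 + 1 (carry in) = 2 → bit 0, carry out 1
  col 9: 1 + 1 + 1 (carry in) = 3 → bit 1, carry out 1
  col 10: 0 + 0 + 1 (carry in) = 1 → bit 1, carry out 0
Reading bits MSB→LSB: 11000111100
Strip leading zeros: 11000111100
= 11000111100


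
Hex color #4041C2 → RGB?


Hex: #4041C2
R = 40₁₆ = 64
G = 41₁₆ = 65
B = C2₁₆ = 194
= RGB(64, 65, 194)


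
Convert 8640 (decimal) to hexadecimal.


Divide by 16 repeatedly:
8640 ÷ 16 = 540 remainder 0 (0)
540 ÷ 16 = 33 remainder 12 (C)
33 ÷ 16 = 2 remainder 1 (1)
2 ÷ 16 = 0 remainder 2 (2)
Reading remainders bottom-up:
= 0x21C0


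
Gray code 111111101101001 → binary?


Gray code: 111111101101001
MSB stays the same: 1
Each subsequent bit = prev_binary XOR current_gray:
  B[1] = 1 XOR 1 = 0
  B[2] = 0 XOR 1 = 1
  B[3] = 1 XOR 1 = 0
  B[4] = 0 XOR 1 = 1
  B[5] = 1 XOR 1 = 0
  B[6] = 0 XOR 1 = 1
  B[7] = 1 XOR 0 = 1
  B[8] = 1 XOR 1 = 0
  B[9] = 0 XOR 1 = 1
  B[10] = 1 XOR 0 = 1
  B[11] = 1 XOR 1 = 0
  B[12] = 0 XOR 0 = 0
  B[13] = 0 XOR 0 = 0
  B[14] = 0 XOR 1 = 1
= 101010110110001 (21937 decimal)


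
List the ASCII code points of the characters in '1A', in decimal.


String: '1A'  (2 characters)
Per-character ASCII lookup:
  '1': digits start at 48: '1' = 48 + 1 = 49
  'A': uppercase starts at 65: 'A' = 65 + 0 = 65
= 49 65


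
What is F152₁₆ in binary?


Each hex digit → 4 binary bits:
  F = 1111
  1 = 0001
  5 = 0101
  2 = 0010
Concatenate: 1111 0001 0101 0010
= 1111000101010010


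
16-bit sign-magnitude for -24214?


Sign bit: 1 (negative)
Magnitude: 24214 = 101111010010110
= 1101111010010110


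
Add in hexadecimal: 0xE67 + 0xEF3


Align and add column by column (LSB to MSB, each column mod 16 with carry):
  0E67
+ 0EF3
  ----
  col 0: 7(7) + 3(3) + 0 (carry in) = 10 → A(10), carry out 0
  col 1: 6(6) + F(15) + 0 (carry in) = 21 → 5(5), carry out 1
  col 2: E(14) + E(14) + 1 (carry in) = 29 → D(13), carry out 1
  col 3: 0(0) + 0(0) + 1 (carry in) = 1 → 1(1), carry out 0
Reading digits MSB→LSB: 1D5A
Strip leading zeros: 1D5A
= 0x1D5A


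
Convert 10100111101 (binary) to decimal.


Positional values:
Bit 0: 1 × 2^0 = 1
Bit 2: 1 × 2^2 = 4
Bit 3: 1 × 2^3 = 8
Bit 4: 1 × 2^4 = 16
Bit 5: 1 × 2^5 = 32
Bit 8: 1 × 2^8 = 256
Bit 10: 1 × 2^10 = 1024
Sum = 1 + 4 + 8 + 16 + 32 + 256 + 1024
= 1341


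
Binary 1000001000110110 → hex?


Group into 4-bit nibbles: 1000001000110110
  1000 = 8
  0010 = 2
  0011 = 3
  0110 = 6
= 0x8236


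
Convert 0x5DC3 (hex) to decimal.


Positional values:
Position 0: 3 × 16^0 = 3 × 1 = 3
Position 1: C × 16^1 = 12 × 16 = 192
Position 2: D × 16^2 = 13 × 256 = 3328
Position 3: 5 × 16^3 = 5 × 4096 = 20480
Sum = 3 + 192 + 3328 + 20480
= 24003


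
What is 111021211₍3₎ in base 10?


Positional values (base 3):
  1 × 3^0 = 1 × 1 = 1
  1 × 3^1 = 1 × 3 = 3
  2 × 3^2 = 2 × 9 = 18
  1 × 3^3 = 1 × 27 = 27
  2 × 3^4 = 2 × 81 = 162
  0 × 3^5 = 0 × 243 = 0
  1 × 3^6 = 1 × 729 = 729
  1 × 3^7 = 1 × 2187 = 2187
  1 × 3^8 = 1 × 6561 = 6561
Sum = 1 + 3 + 18 + 27 + 162 + 0 + 729 + 2187 + 6561
= 9688


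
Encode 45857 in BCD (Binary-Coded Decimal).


Each digit → 4-bit binary:
  4 → 0100
  5 → 0101
  8 → 1000
  5 → 0101
  7 → 0111
= 0100 0101 1000 0101 0111


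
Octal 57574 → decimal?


Positional values:
Position 0: 4 × 8^0 = 4
Position 1: 7 × 8^1 = 56
Position 2: 5 × 8^2 = 320
Position 3: 7 × 8^3 = 3584
Position 4: 5 × 8^4 = 20480
Sum = 4 + 56 + 320 + 3584 + 20480
= 24444


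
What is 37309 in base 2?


Divide by 2 repeatedly:
37309 ÷ 2 = 18654 remainder 1
18654 ÷ 2 = 9327 remainder 0
9327 ÷ 2 = 4663 remainder 1
4663 ÷ 2 = 2331 remainder 1
2331 ÷ 2 = 1165 remainder 1
1165 ÷ 2 = 582 remainder 1
582 ÷ 2 = 291 remainder 0
291 ÷ 2 = 145 remainder 1
145 ÷ 2 = 72 remainder 1
72 ÷ 2 = 36 remainder 0
36 ÷ 2 = 18 remainder 0
18 ÷ 2 = 9 remainder 0
9 ÷ 2 = 4 remainder 1
4 ÷ 2 = 2 remainder 0
2 ÷ 2 = 1 remainder 0
1 ÷ 2 = 0 remainder 1
Reading remainders bottom-up:
= 1001000110111101


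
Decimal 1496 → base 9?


Divide by 9 repeatedly:
1496 ÷ 9 = 166 remainder 2
166 ÷ 9 = 18 remainder 4
18 ÷ 9 = 2 remainder 0
2 ÷ 9 = 0 remainder 2
Reading remainders bottom-up:
= 2042


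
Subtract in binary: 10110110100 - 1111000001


Align and subtract column by column (LSB to MSB, borrowing when needed):
  10110110100
- 01111000001
  -----------
  col 0: (0 - 0 borrow-in) - 1 → borrow from next column: (0+2) - 1 = 1, borrow out 1
  col 1: (0 - 1 borrow-in) - 0 → borrow from next column: (-1+2) - 0 = 1, borrow out 1
  col 2: (1 - 1 borrow-in) - 0 → 0 - 0 = 0, borrow out 0
  col 3: (0 - 0 borrow-in) - 0 → 0 - 0 = 0, borrow out 0
  col 4: (1 - 0 borrow-in) - 0 → 1 - 0 = 1, borrow out 0
  col 5: (1 - 0 borrow-in) - 0 → 1 - 0 = 1, borrow out 0
  col 6: (0 - 0 borrow-in) - 1 → borrow from next column: (0+2) - 1 = 1, borrow out 1
  col 7: (1 - 1 borrow-in) - 1 → borrow from next column: (0+2) - 1 = 1, borrow out 1
  col 8: (1 - 1 borrow-in) - 1 → borrow from next column: (0+2) - 1 = 1, borrow out 1
  col 9: (0 - 1 borrow-in) - 1 → borrow from next column: (-1+2) - 1 = 0, borrow out 1
  col 10: (1 - 1 borrow-in) - 0 → 0 - 0 = 0, borrow out 0
Reading bits MSB→LSB: 00111110011
Strip leading zeros: 111110011
= 111110011
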